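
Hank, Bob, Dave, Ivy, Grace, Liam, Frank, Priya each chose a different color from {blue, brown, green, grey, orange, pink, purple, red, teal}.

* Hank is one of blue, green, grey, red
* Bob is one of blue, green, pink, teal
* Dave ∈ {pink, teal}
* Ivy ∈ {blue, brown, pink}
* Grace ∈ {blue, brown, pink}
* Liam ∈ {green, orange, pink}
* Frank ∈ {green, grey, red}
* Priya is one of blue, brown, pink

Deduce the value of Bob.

Among the 8 variables, orange fits only Liam (and all 8 values in {blue, brown, green, grey, orange, pink, red, teal} must be used), so Liam = orange.
Ivy, Grace, Priya share exactly the 3 values {blue, brown, pink}; by pigeonhole those values go to them, so strike blue, brown, pink from Hank, Bob, Dave.
Dave must be teal (only option left). So Bob can't be teal.
So Bob = green.

green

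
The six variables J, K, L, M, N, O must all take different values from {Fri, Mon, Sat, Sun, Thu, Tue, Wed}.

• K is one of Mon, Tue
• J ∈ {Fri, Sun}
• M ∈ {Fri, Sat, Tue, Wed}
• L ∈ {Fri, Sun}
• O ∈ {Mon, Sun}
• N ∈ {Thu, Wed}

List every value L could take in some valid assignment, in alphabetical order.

Fri, Sun

J and L between them cover only {Fri, Sun} — a naked pair. Remove those values from M, O.
O has just one choice, so O = Mon. Remove Mon from K.
K has just one choice, so K = Tue. Eliminate Tue elsewhere: M.
No further eliminations apply; L can still be any of Fri, Sun.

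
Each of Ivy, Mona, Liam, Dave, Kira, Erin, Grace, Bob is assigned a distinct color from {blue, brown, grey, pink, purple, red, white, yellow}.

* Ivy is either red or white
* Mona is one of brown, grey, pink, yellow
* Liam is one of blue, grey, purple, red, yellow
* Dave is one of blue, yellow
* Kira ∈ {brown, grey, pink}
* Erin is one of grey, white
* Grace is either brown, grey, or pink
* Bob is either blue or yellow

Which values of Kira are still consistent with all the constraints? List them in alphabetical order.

Among the 8 variables, purple fits only Liam (and all 8 values in {blue, brown, grey, pink, purple, red, white, yellow} must be used), so Liam = purple.
The 7 still-open variables together cover exactly {blue, brown, grey, pink, red, white, yellow} — 7 values for 7 variables — and red appears only in Ivy's list, so Ivy = red.
Among the 6 still-open variables, white fits only Erin (and all 6 values in {blue, brown, grey, pink, white, yellow} must be used), so Erin = white.
Dave and Bob between them cover only {blue, yellow} — a naked pair. Remove those values from Mona.
No further eliminations apply; Kira can still be any of brown, grey, pink.

brown, grey, pink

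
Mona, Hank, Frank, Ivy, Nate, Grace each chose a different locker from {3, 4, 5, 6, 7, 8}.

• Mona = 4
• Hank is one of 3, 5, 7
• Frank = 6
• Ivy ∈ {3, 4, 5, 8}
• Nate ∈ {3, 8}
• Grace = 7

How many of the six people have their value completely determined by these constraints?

Mona must be 4 (only option left). So Ivy can't be 4.
Frank has just one choice, so Frank = 6.
That leaves Grace = 7. Eliminate 7 elsewhere: Hank.
Determined: Mona=4, Frank=6, Grace=7. The other people each still have more than one consistent value. That makes 3.

3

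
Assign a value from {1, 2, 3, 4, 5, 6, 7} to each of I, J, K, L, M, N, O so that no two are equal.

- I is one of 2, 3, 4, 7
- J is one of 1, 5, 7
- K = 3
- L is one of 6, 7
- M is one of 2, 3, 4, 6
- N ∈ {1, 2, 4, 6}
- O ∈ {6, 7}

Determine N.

1

K must be 3 (only option left). So I, M can't be 3.
The 6 still-open variables together cover exactly {1, 2, 4, 5, 6, 7} — 6 values for 6 variables — and 5 appears only in J's list, so J = 5.
Among the 5 still-open variables, 1 fits only N (and all 5 values in {1, 2, 4, 6, 7} must be used), so N = 1.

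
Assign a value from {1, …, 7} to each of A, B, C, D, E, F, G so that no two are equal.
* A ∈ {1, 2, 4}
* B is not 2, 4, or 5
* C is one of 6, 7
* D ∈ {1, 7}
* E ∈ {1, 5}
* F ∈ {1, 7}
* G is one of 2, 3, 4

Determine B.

Among the 7 variables, 5 fits only E (and all 7 values in {1, 2, 3, 4, 5, 6, 7} must be used), so E = 5.
D and F between them cover only {1, 7} — a naked pair. Remove those values from A, B, C.
C's domain is down to {6}, so C = 6. Remove 6 from B.
So B = 3.

3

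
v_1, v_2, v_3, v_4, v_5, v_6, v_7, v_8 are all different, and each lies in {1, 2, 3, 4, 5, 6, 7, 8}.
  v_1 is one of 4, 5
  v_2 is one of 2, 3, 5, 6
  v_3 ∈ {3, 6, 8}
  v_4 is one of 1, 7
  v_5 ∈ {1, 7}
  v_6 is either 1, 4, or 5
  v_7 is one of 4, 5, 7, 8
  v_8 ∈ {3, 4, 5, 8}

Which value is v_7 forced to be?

8

The 8 variables together cover exactly {1, 2, 3, 4, 5, 6, 7, 8} — 8 values for 8 variables — and 2 appears only in v_2's list, so v_2 = 2.
The 7 still-open variables together cover exactly {1, 3, 4, 5, 6, 7, 8} — 7 values for 7 variables — and 6 appears only in v_3's list, so v_3 = 6.
The 6 still-open variables together cover exactly {1, 3, 4, 5, 7, 8} — 6 values for 6 variables — and 3 appears only in v_8's list, so v_8 = 3.
The 5 still-open variables together cover exactly {1, 4, 5, 7, 8} — 5 values for 5 variables — and 8 appears only in v_7's list, so v_7 = 8.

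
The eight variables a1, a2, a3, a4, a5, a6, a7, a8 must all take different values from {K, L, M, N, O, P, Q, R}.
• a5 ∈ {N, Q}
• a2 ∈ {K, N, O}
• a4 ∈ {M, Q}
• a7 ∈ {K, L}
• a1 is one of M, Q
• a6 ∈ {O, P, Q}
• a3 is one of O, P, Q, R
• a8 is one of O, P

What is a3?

R

The 8 variables together cover exactly {K, L, M, N, O, P, Q, R} — 8 values for 8 variables — and L appears only in a7's list, so a7 = L.
The 7 still-open variables together cover exactly {K, M, N, O, P, Q, R} — 7 values for 7 variables — and K appears only in a2's list, so a2 = K.
The 6 still-open variables draw from only 6 values {M, N, O, P, Q, R}, so each is used; only a5 can be N, hence a5 = N.
Among the 5 still-open variables, R fits only a3 (and all 5 values in {M, O, P, Q, R} must be used), so a3 = R.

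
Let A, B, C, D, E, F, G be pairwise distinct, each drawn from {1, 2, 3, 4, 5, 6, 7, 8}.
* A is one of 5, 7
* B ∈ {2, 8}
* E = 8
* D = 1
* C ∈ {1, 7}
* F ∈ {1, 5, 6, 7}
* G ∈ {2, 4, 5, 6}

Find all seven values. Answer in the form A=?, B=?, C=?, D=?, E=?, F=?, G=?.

A=5, B=2, C=7, D=1, E=8, F=6, G=4

D must be 1 (only option left). Strike 1 from C, F.
E's domain is down to {8}, so E = 8. Eliminate 8 elsewhere: B.
B must be 2 (only option left). Remove 2 from G.
C's domain is down to {7}, so C = 7. So A, F can't be 7.
A's domain is down to {5}, so A = 5. So F, G can't be 5.
F's domain is down to {6}, so F = 6. Eliminate 6 elsewhere: G.
That leaves G = 4.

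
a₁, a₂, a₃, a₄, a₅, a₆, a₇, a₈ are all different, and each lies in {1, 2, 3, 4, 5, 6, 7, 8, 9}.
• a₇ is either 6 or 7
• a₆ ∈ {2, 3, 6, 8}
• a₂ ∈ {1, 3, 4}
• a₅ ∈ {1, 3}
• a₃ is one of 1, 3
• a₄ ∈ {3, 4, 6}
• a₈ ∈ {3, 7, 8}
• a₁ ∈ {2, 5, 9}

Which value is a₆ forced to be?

2

The 2 variables a₃ and a₅ are confined to {1, 3}, which locks those values in; drop them from a₂, a₄, a₆, a₈.
a₂ must be 4 (only option left). Remove 4 from a₄.
a₄ must be 6 (only option left). Remove 6 from a₆, a₇.
That leaves a₇ = 7. So a₈ can't be 7.
That leaves a₈ = 8. So a₆ can't be 8.
So a₆ = 2.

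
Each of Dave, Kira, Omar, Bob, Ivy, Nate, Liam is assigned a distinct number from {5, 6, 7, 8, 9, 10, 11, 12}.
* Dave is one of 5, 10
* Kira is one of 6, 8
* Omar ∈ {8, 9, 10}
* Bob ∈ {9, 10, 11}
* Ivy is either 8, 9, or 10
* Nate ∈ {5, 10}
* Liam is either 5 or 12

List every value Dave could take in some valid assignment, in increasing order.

5, 10

The 7 variables draw from only 7 values {5, 6, 8, 9, 10, 11, 12}, so each is used; only Kira can be 6, hence Kira = 6.
Among the 6 still-open variables, 11 fits only Bob (and all 6 values in {5, 8, 9, 10, 11, 12} must be used), so Bob = 11.
The 5 still-open variables together cover exactly {5, 8, 9, 10, 12} — 5 values for 5 variables — and 12 appears only in Liam's list, so Liam = 12.
Dave and Nate between them cover only {5, 10} — a naked pair. Remove those values from Omar, Ivy.
No further eliminations apply; Dave can still be any of 5, 10.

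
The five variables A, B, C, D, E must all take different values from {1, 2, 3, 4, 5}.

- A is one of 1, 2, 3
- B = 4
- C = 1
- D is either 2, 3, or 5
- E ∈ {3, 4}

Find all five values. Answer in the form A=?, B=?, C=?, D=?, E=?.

B's domain is down to {4}, so B = 4. Strike 4 from E.
That leaves C = 1. Remove 1 from A.
E must be 3 (only option left). Eliminate 3 elsewhere: A, D.
A's domain is down to {2}, so A = 2. Strike 2 from D.
D has just one choice, so D = 5.

A=2, B=4, C=1, D=5, E=3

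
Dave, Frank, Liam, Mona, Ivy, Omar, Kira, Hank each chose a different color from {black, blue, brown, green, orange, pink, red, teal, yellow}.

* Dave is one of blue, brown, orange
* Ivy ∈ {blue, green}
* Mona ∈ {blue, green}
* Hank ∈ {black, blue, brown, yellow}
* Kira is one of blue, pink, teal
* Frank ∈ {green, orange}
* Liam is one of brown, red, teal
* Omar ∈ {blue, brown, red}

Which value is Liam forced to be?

Mona and Ivy share exactly the 2 values {blue, green}; by pigeonhole those values go to them, so strike blue, green from Dave, Frank, Omar, Kira, Hank.
Frank has just one choice, so Frank = orange. Strike orange from Dave.
Dave has just one choice, so Dave = brown. Eliminate brown elsewhere: Liam, Omar, Hank.
Omar's domain is down to {red}, so Omar = red. Remove red from Liam.
So Liam = teal.

teal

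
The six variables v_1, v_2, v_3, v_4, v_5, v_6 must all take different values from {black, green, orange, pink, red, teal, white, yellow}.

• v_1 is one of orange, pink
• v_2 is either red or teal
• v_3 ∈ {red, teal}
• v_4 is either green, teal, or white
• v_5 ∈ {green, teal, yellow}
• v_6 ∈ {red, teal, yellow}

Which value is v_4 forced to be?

white

v_2 and v_3 between them cover only {red, teal} — a naked pair. Remove those values from v_4, v_5, v_6.
v_6's domain is down to {yellow}, so v_6 = yellow. Eliminate yellow elsewhere: v_5.
v_5's domain is down to {green}, so v_5 = green. Eliminate green elsewhere: v_4.
So v_4 = white.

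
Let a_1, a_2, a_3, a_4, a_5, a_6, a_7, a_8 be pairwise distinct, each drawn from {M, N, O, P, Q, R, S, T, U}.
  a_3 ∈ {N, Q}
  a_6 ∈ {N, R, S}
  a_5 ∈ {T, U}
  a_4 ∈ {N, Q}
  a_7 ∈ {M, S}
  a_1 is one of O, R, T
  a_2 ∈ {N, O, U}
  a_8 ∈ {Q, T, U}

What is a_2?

Among the 8 variables, M fits only a_7 (and all 8 values in {M, N, O, Q, R, S, T, U} must be used), so a_7 = M.
The 7 still-open variables draw from only 7 values {N, O, Q, R, S, T, U}, so each is used; only a_6 can be S, hence a_6 = S.
Among the 6 still-open variables, R fits only a_1 (and all 6 values in {N, O, Q, R, T, U} must be used), so a_1 = R.
The 5 still-open variables draw from only 5 values {N, O, Q, T, U}, so each is used; only a_2 can be O, hence a_2 = O.

O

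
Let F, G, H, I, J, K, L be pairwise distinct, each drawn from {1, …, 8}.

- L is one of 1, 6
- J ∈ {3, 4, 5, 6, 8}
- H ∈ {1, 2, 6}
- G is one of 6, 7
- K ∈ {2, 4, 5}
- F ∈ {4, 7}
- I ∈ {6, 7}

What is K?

5

The 2 variables G and I are confined to {6, 7}, which locks those values in; drop them from F, H, J, L.
That leaves F = 4. Strike 4 from J, K.
L has just one choice, so L = 1. Remove 1 from H.
H has just one choice, so H = 2. Remove 2 from K.
So K = 5.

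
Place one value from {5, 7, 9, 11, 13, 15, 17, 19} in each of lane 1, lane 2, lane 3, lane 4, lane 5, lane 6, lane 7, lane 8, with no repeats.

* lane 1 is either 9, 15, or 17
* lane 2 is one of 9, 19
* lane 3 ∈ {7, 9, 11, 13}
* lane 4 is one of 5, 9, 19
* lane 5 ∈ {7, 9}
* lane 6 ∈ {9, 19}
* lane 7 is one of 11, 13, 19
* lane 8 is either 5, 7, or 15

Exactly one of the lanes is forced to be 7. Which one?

Among the 8 variables, 17 fits only lane 1 (and all 8 values in {5, 7, 9, 11, 13, 15, 17, 19} must be used), so lane 1 = 17.
The 7 still-open variables together cover exactly {5, 7, 9, 11, 13, 15, 19} — 7 values for 7 variables — and 15 appears only in lane 8's list, so lane 8 = 15.
The 6 still-open variables together cover exactly {5, 7, 9, 11, 13, 19} — 6 values for 6 variables — and 5 appears only in lane 4's list, so lane 4 = 5.
The 2 variables lane 2 and lane 6 are confined to {9, 19}, which locks those values in; drop them from lane 3, lane 5, lane 7.
So 7 goes to lane 5.

lane 5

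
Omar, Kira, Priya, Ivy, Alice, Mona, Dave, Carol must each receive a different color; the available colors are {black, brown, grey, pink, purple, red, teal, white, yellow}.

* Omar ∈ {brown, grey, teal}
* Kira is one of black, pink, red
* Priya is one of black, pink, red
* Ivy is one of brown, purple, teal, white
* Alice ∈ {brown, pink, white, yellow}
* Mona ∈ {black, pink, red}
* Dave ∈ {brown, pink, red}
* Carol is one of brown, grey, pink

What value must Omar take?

Kira, Priya, Mona share exactly the 3 values {black, pink, red}; by pigeonhole those values go to them, so strike black, pink, red from Alice, Dave, Carol.
Dave must be brown (only option left). So Omar, Ivy, Alice, Carol can't be brown.
Carol must be grey (only option left). Eliminate grey elsewhere: Omar.
So Omar = teal.

teal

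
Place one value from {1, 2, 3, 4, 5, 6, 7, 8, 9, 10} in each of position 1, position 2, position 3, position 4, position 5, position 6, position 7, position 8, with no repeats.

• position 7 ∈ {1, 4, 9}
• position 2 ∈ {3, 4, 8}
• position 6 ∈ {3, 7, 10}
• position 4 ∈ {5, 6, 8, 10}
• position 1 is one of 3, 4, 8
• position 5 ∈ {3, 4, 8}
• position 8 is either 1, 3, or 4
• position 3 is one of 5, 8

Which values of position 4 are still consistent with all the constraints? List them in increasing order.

position 1, position 2, position 5 between them cover only {3, 4, 8} — a naked triple. Remove those values from position 3, position 4, position 6, position 7, position 8.
position 3 has just one choice, so position 3 = 5. Strike 5 from position 4.
position 8's domain is down to {1}, so position 8 = 1. Strike 1 from position 7.
position 7 has just one choice, so position 7 = 9.
No further eliminations apply; position 4 can still be any of 6, 10.

6, 10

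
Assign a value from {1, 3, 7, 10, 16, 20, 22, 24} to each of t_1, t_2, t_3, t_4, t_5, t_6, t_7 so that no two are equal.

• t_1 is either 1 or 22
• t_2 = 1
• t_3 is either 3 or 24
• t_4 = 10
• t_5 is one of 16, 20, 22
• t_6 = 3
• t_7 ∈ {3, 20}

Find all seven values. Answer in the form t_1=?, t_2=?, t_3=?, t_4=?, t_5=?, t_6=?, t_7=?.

t_1=22, t_2=1, t_3=24, t_4=10, t_5=16, t_6=3, t_7=20

t_2 must be 1 (only option left). So t_1 can't be 1.
t_4 has just one choice, so t_4 = 10.
That leaves t_6 = 3. So t_3, t_7 can't be 3.
t_7 must be 20 (only option left). Remove 20 from t_5.
t_1 has just one choice, so t_1 = 22. So t_5 can't be 22.
That leaves t_3 = 24.
t_5's domain is down to {16}, so t_5 = 16.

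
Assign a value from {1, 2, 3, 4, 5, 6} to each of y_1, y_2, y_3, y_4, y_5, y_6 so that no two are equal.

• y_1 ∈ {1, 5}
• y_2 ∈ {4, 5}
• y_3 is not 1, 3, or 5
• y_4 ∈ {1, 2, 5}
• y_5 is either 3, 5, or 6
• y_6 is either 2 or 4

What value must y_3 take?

6

The 6 variables together cover exactly {1, 2, 3, 4, 5, 6} — 6 values for 6 variables — and 3 appears only in y_5's list, so y_5 = 3.
The 5 still-open variables draw from only 5 values {1, 2, 4, 5, 6}, so each is used; only y_3 can be 6, hence y_3 = 6.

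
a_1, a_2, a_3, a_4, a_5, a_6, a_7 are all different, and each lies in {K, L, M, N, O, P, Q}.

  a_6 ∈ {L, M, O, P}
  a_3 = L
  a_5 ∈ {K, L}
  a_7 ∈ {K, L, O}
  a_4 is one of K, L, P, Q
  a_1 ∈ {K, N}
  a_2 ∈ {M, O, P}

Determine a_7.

O

a_3 must be L (only option left). Strike L from a_4, a_5, a_6, a_7.
a_5's domain is down to {K}, so a_5 = K. Eliminate K elsewhere: a_1, a_4, a_7.
So a_7 = O.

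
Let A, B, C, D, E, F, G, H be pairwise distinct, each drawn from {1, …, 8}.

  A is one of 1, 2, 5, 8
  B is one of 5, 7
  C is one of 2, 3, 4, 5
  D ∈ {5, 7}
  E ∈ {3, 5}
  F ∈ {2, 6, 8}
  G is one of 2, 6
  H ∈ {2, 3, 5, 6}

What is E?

The 8 variables together cover exactly {1, 2, 3, 4, 5, 6, 7, 8} — 8 values for 8 variables — and 1 appears only in A's list, so A = 1.
Among the 7 still-open variables, 4 fits only C (and all 7 values in {2, 3, 4, 5, 6, 7, 8} must be used), so C = 4.
The 6 still-open variables together cover exactly {2, 3, 5, 6, 7, 8} — 6 values for 6 variables — and 8 appears only in F's list, so F = 8.
B and D share exactly the 2 values {5, 7}; by pigeonhole those values go to them, so strike 5, 7 from E, H.
So E = 3.

3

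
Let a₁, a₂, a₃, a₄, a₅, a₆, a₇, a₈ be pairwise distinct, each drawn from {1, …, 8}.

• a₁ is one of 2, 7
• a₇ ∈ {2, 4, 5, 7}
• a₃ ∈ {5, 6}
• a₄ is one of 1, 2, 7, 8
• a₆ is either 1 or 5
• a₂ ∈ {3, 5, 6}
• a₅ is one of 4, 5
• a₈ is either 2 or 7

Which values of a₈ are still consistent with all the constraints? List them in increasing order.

The 8 variables together cover exactly {1, 2, 3, 4, 5, 6, 7, 8} — 8 values for 8 variables — and 3 appears only in a₂'s list, so a₂ = 3.
The 7 still-open variables draw from only 7 values {1, 2, 4, 5, 6, 7, 8}, so each is used; only a₃ can be 6, hence a₃ = 6.
The 6 still-open variables draw from only 6 values {1, 2, 4, 5, 7, 8}, so each is used; only a₄ can be 8, hence a₄ = 8.
Among the 5 still-open variables, 1 fits only a₆ (and all 5 values in {1, 2, 4, 5, 7} must be used), so a₆ = 1.
The 2 variables a₁ and a₈ are confined to {2, 7}, which locks those values in; drop them from a₇.
No further eliminations apply; a₈ can still be any of 2, 7.

2, 7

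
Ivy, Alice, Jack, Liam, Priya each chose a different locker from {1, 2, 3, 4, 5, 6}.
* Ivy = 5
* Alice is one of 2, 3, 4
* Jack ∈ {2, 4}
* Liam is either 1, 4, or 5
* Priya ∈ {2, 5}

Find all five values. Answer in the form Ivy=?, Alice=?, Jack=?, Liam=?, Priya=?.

Ivy has just one choice, so Ivy = 5. Eliminate 5 elsewhere: Liam, Priya.
Priya has just one choice, so Priya = 2. So Alice, Jack can't be 2.
Jack's domain is down to {4}, so Jack = 4. Remove 4 from Alice, Liam.
Liam must be 1 (only option left).
Alice has just one choice, so Alice = 3.

Ivy=5, Alice=3, Jack=4, Liam=1, Priya=2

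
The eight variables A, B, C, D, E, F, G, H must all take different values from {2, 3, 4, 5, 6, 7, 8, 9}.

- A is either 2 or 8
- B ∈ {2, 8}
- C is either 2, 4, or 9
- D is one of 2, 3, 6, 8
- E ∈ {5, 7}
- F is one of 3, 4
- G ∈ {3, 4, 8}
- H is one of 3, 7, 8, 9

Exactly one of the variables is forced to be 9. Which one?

C

Among the 8 variables, 5 fits only E (and all 8 values in {2, 3, 4, 5, 6, 7, 8, 9} must be used), so E = 5.
The 7 still-open variables draw from only 7 values {2, 3, 4, 6, 7, 8, 9}, so each is used; only D can be 6, hence D = 6.
The 6 still-open variables together cover exactly {2, 3, 4, 7, 8, 9} — 6 values for 6 variables — and 7 appears only in H's list, so H = 7.
The 5 still-open variables together cover exactly {2, 3, 4, 8, 9} — 5 values for 5 variables — and 9 appears only in C's list, so C = 9.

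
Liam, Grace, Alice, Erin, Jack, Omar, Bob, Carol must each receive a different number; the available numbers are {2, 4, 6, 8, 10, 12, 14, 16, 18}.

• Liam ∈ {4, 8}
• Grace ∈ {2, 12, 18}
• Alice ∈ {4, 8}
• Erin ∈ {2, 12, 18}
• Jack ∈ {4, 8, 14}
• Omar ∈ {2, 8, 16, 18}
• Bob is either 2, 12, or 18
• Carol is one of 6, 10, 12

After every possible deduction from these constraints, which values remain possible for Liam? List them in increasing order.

The 2 variables Liam and Alice are confined to {4, 8}, which locks those values in; drop them from Jack, Omar.
Jack has just one choice, so Jack = 14.
Grace, Erin, Bob between them cover only {2, 12, 18} — a naked triple. Remove those values from Omar, Carol.
That leaves Omar = 16.
No further eliminations apply; Liam can still be any of 4, 8.

4, 8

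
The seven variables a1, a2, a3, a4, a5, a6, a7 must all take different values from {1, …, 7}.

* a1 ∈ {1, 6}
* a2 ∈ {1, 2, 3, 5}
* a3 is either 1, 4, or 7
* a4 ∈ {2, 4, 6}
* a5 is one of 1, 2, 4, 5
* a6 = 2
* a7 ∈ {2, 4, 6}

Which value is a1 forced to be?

a6's domain is down to {2}, so a6 = 2. So a2, a4, a5, a7 can't be 2.
The 6 still-open variables together cover exactly {1, 3, 4, 5, 6, 7} — 6 values for 6 variables — and 3 appears only in a2's list, so a2 = 3.
Among the 5 still-open variables, 5 fits only a5 (and all 5 values in {1, 4, 5, 6, 7} must be used), so a5 = 5.
Among the 4 still-open variables, 7 fits only a3 (and all 4 values in {1, 4, 6, 7} must be used), so a3 = 7.
Among the 3 still-open variables, 1 fits only a1 (and all 3 values in {1, 4, 6} must be used), so a1 = 1.

1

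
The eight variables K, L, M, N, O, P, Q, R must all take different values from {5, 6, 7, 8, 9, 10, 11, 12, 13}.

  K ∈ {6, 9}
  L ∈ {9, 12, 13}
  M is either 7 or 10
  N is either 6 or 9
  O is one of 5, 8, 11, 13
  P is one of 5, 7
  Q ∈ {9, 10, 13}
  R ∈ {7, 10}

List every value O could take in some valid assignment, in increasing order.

8, 11

K and N between them cover only {6, 9} — a naked pair. Remove those values from L, Q.
The 2 variables M and R are confined to {7, 10}, which locks those values in; drop them from P, Q.
P must be 5 (only option left). Strike 5 from O.
Q's domain is down to {13}, so Q = 13. So L, O can't be 13.
L's domain is down to {12}, so L = 12.
No further eliminations apply; O can still be any of 8, 11.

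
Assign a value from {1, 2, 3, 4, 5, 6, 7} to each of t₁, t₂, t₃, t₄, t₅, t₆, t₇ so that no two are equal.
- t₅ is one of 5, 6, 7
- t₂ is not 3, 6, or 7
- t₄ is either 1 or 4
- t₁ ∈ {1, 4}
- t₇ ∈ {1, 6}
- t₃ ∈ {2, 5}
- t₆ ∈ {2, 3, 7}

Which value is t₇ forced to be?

6

Among the 7 variables, 3 fits only t₆ (and all 7 values in {1, 2, 3, 4, 5, 6, 7} must be used), so t₆ = 3.
The 6 still-open variables together cover exactly {1, 2, 4, 5, 6, 7} — 6 values for 6 variables — and 7 appears only in t₅'s list, so t₅ = 7.
The 5 still-open variables together cover exactly {1, 2, 4, 5, 6} — 5 values for 5 variables — and 6 appears only in t₇'s list, so t₇ = 6.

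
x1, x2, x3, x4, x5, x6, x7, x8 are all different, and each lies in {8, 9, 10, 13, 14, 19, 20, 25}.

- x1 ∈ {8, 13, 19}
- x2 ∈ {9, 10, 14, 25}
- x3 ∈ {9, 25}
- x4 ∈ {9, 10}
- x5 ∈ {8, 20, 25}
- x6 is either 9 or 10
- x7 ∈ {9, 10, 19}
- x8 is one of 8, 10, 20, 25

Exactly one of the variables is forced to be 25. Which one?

Among the 8 variables, 13 fits only x1 (and all 8 values in {8, 9, 10, 13, 14, 19, 20, 25} must be used), so x1 = 13.
Among the 7 still-open variables, 14 fits only x2 (and all 7 values in {8, 9, 10, 14, 19, 20, 25} must be used), so x2 = 14.
The 6 still-open variables draw from only 6 values {8, 9, 10, 19, 20, 25}, so each is used; only x7 can be 19, hence x7 = 19.
x4 and x6 share exactly the 2 values {9, 10}; by pigeonhole those values go to them, so strike 9, 10 from x3, x8.
So 25 goes to x3.

x3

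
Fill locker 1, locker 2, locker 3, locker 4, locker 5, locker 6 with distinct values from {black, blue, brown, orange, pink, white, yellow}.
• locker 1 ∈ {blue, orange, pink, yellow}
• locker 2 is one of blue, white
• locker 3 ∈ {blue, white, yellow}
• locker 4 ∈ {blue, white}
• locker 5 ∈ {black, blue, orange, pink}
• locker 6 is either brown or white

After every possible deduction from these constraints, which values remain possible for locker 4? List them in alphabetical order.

The 2 variables locker 2 and locker 4 are confined to {blue, white}, which locks those values in; drop them from locker 1, locker 3, locker 5, locker 6.
That leaves locker 3 = yellow. Remove yellow from locker 1.
locker 6 has just one choice, so locker 6 = brown.
No further eliminations apply; locker 4 can still be any of blue, white.

blue, white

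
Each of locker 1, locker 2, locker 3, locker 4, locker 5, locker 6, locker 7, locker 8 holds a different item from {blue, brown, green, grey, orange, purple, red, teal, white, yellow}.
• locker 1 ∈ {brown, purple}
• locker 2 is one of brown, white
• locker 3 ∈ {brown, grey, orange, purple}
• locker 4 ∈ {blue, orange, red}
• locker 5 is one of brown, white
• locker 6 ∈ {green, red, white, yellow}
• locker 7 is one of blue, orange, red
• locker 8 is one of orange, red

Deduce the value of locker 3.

grey

The 2 variables locker 2 and locker 5 are confined to {brown, white}, which locks those values in; drop them from locker 1, locker 3, locker 6.
locker 1 must be purple (only option left). Remove purple from locker 3.
locker 4, locker 7, locker 8 between them cover only {blue, orange, red} — a naked triple. Remove those values from locker 3, locker 6.
So locker 3 = grey.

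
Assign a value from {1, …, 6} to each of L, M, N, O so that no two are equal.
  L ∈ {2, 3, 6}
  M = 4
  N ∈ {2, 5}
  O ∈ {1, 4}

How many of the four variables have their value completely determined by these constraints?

M's domain is down to {4}, so M = 4. Eliminate 4 elsewhere: O.
That leaves O = 1.
Determined: M=4, O=1. The other variables each still have more than one consistent value. That makes 2.

2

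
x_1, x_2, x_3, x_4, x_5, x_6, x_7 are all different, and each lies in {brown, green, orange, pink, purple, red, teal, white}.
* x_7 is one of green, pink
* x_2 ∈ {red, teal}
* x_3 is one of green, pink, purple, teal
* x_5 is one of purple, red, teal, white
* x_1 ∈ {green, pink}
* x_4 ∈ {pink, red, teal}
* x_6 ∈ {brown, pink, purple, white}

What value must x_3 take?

Among the 7 variables, brown fits only x_6 (and all 7 values in {brown, green, pink, purple, red, teal, white} must be used), so x_6 = brown.
The 6 still-open variables draw from only 6 values {green, pink, purple, red, teal, white}, so each is used; only x_5 can be white, hence x_5 = white.
The 5 still-open variables together cover exactly {green, pink, purple, red, teal} — 5 values for 5 variables — and purple appears only in x_3's list, so x_3 = purple.

purple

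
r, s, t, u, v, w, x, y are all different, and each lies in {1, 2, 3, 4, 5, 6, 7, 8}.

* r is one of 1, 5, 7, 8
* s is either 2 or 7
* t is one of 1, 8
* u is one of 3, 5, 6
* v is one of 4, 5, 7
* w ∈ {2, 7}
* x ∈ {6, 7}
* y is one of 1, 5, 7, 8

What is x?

6

Among the 8 variables, 3 fits only u (and all 8 values in {1, 2, 3, 4, 5, 6, 7, 8} must be used), so u = 3.
Among the 7 still-open variables, 4 fits only v (and all 7 values in {1, 2, 4, 5, 6, 7, 8} must be used), so v = 4.
Among the 6 still-open variables, 6 fits only x (and all 6 values in {1, 2, 5, 6, 7, 8} must be used), so x = 6.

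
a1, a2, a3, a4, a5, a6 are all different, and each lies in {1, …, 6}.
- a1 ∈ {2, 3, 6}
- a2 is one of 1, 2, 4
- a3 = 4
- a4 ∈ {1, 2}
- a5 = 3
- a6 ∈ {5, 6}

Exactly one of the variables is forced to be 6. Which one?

a3's domain is down to {4}, so a3 = 4. Remove 4 from a2.
a5 has just one choice, so a5 = 3. Strike 3 from a1.
Among the 4 still-open variables, 5 fits only a6 (and all 4 values in {1, 2, 5, 6} must be used), so a6 = 5.
The 3 still-open variables draw from only 3 values {1, 2, 6}, so each is used; only a1 can be 6, hence a1 = 6.

a1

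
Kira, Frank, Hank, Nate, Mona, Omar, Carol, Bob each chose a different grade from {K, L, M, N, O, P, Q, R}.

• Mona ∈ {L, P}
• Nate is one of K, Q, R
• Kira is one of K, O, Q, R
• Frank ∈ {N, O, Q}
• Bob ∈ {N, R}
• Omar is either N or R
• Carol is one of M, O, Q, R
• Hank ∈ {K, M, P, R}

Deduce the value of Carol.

The 8 variables draw from only 8 values {K, L, M, N, O, P, Q, R}, so each is used; only Mona can be L, hence Mona = L.
The 7 still-open variables draw from only 7 values {K, M, N, O, P, Q, R}, so each is used; only Hank can be P, hence Hank = P.
Among the 6 still-open variables, M fits only Carol (and all 6 values in {K, M, N, O, Q, R} must be used), so Carol = M.

M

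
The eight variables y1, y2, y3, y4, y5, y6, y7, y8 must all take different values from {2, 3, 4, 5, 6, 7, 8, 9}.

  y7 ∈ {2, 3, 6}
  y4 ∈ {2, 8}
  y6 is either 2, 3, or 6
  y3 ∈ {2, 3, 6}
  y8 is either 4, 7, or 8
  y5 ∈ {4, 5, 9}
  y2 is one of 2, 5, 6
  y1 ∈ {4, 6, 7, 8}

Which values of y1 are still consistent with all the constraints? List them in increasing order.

4, 7

The 8 variables together cover exactly {2, 3, 4, 5, 6, 7, 8, 9} — 8 values for 8 variables — and 9 appears only in y5's list, so y5 = 9.
Among the 7 still-open variables, 5 fits only y2 (and all 7 values in {2, 3, 4, 5, 6, 7, 8} must be used), so y2 = 5.
y3, y6, y7 share exactly the 3 values {2, 3, 6}; by pigeonhole those values go to them, so strike 2, 3, 6 from y1, y4.
y4 has just one choice, so y4 = 8. Strike 8 from y1, y8.
No further eliminations apply; y1 can still be any of 4, 7.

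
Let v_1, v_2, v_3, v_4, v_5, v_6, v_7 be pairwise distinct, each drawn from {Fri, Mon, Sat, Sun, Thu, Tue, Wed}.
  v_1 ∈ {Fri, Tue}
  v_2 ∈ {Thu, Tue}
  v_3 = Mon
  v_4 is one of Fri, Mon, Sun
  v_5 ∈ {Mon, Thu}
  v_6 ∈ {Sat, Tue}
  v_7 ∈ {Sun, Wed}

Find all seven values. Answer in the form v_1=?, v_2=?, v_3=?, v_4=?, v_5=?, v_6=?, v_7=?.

v_1=Fri, v_2=Tue, v_3=Mon, v_4=Sun, v_5=Thu, v_6=Sat, v_7=Wed

v_3's domain is down to {Mon}, so v_3 = Mon. Strike Mon from v_4, v_5.
v_5 has just one choice, so v_5 = Thu. So v_2 can't be Thu.
v_2 has just one choice, so v_2 = Tue. Strike Tue from v_1, v_6.
That leaves v_6 = Sat.
v_1 has just one choice, so v_1 = Fri. Eliminate Fri elsewhere: v_4.
v_4 has just one choice, so v_4 = Sun. So v_7 can't be Sun.
v_7 has just one choice, so v_7 = Wed.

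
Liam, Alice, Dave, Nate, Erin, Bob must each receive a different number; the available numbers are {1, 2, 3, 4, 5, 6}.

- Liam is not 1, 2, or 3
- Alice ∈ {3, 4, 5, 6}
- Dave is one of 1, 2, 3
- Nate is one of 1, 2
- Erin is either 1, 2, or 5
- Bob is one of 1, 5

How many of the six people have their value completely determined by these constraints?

1

Nate, Erin, Bob share exactly the 3 values {1, 2, 5}; by pigeonhole those values go to them, so strike 1, 2, 5 from Liam, Alice, Dave.
Dave has just one choice, so Dave = 3. Strike 3 from Alice.
Determined: Dave=3. The other people each still have more than one consistent value. That makes 1.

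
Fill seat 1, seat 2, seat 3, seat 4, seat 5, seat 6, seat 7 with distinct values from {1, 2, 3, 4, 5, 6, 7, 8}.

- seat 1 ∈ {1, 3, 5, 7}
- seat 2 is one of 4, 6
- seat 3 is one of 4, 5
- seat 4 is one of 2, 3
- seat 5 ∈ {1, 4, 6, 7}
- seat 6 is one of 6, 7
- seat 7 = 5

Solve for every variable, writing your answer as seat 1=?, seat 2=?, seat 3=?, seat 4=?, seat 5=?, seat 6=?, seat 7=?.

seat 7 has just one choice, so seat 7 = 5. So seat 1, seat 3 can't be 5.
That leaves seat 3 = 4. Strike 4 from seat 2, seat 5.
That leaves seat 2 = 6. Strike 6 from seat 5, seat 6.
seat 6 must be 7 (only option left). Eliminate 7 elsewhere: seat 1, seat 5.
seat 5 must be 1 (only option left). So seat 1 can't be 1.
seat 1 must be 3 (only option left). Strike 3 from seat 4.
seat 4 must be 2 (only option left).

seat 1=3, seat 2=6, seat 3=4, seat 4=2, seat 5=1, seat 6=7, seat 7=5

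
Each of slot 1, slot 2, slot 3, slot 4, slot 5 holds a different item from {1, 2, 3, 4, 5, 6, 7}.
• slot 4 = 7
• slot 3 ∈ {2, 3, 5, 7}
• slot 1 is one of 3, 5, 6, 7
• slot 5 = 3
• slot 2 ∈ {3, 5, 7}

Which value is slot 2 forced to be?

slot 4 has just one choice, so slot 4 = 7. Eliminate 7 elsewhere: slot 1, slot 2, slot 3.
That leaves slot 5 = 3. Eliminate 3 elsewhere: slot 1, slot 2, slot 3.
So slot 2 = 5.

5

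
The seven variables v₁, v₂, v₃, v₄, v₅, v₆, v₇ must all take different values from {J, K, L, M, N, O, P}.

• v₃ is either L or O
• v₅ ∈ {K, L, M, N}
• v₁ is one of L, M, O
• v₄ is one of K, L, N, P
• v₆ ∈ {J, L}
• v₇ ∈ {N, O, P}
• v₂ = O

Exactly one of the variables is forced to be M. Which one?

v₁

v₂ has just one choice, so v₂ = O. So v₁, v₃, v₇ can't be O.
v₃'s domain is down to {L}, so v₃ = L. Remove L from v₁, v₄, v₅, v₆.
So M goes to v₁.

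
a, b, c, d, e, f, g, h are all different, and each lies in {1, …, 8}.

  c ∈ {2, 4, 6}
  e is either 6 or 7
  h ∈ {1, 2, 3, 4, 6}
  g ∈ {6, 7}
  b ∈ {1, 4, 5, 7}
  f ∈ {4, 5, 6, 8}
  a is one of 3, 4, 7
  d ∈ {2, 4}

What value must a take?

3

Among the 8 variables, 8 fits only f (and all 8 values in {1, 2, 3, 4, 5, 6, 7, 8} must be used), so f = 8.
Among the 7 still-open variables, 5 fits only b (and all 7 values in {1, 2, 3, 4, 5, 6, 7} must be used), so b = 5.
The 6 still-open variables together cover exactly {1, 2, 3, 4, 6, 7} — 6 values for 6 variables — and 1 appears only in h's list, so h = 1.
The 5 still-open variables together cover exactly {2, 3, 4, 6, 7} — 5 values for 5 variables — and 3 appears only in a's list, so a = 3.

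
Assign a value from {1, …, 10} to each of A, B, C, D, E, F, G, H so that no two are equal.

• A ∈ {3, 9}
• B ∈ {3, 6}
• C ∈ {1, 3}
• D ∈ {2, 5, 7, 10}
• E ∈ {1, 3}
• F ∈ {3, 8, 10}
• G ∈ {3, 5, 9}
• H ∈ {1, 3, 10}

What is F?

The 2 variables C and E are confined to {1, 3}, which locks those values in; drop them from A, B, F, G, H.
A must be 9 (only option left). Remove 9 from G.
B must be 6 (only option left).
G has just one choice, so G = 5. Eliminate 5 elsewhere: D.
H's domain is down to {10}, so H = 10. Strike 10 from D, F.
So F = 8.

8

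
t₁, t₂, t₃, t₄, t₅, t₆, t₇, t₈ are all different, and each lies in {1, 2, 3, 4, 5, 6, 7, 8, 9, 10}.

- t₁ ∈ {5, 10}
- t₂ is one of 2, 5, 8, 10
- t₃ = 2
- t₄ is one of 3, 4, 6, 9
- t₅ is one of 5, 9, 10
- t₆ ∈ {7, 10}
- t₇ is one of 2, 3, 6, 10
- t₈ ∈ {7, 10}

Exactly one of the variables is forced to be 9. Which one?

t₅

t₃'s domain is down to {2}, so t₃ = 2. So t₂, t₇ can't be 2.
t₆ and t₈ share exactly the 2 values {7, 10}; by pigeonhole those values go to them, so strike 7, 10 from t₁, t₂, t₅, t₇.
t₁ must be 5 (only option left). Eliminate 5 elsewhere: t₂, t₅.
So 9 goes to t₅.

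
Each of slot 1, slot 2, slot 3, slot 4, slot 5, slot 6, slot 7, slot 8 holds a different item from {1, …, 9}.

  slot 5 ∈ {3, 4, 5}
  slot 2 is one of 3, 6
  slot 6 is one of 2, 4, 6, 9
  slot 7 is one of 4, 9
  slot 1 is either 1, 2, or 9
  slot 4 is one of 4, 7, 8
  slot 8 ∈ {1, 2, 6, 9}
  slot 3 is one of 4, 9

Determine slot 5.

5

slot 3 and slot 7 share exactly the 2 values {4, 9}; by pigeonhole those values go to them, so strike 4, 9 from slot 1, slot 4, slot 5, slot 6, slot 8.
slot 1, slot 6, slot 8 share exactly the 3 values {1, 2, 6}; by pigeonhole those values go to them, so strike 1, 2, 6 from slot 2.
slot 2's domain is down to {3}, so slot 2 = 3. Remove 3 from slot 5.
So slot 5 = 5.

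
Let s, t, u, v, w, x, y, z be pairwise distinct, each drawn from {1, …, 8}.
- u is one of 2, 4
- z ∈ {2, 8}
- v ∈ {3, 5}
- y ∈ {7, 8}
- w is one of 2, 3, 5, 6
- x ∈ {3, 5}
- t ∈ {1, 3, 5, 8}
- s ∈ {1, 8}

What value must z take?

The 8 variables draw from only 8 values {1, 2, 3, 4, 5, 6, 7, 8}, so each is used; only u can be 4, hence u = 4.
The 7 still-open variables together cover exactly {1, 2, 3, 5, 6, 7, 8} — 7 values for 7 variables — and 6 appears only in w's list, so w = 6.
The 6 still-open variables draw from only 6 values {1, 2, 3, 5, 7, 8}, so each is used; only z can be 2, hence z = 2.

2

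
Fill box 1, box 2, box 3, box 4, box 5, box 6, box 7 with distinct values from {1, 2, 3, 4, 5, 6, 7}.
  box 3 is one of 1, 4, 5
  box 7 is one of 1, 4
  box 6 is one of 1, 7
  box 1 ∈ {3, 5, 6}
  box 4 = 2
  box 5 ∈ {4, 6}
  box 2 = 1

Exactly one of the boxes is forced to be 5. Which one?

box 2's domain is down to {1}, so box 2 = 1. Strike 1 from box 3, box 6, box 7.
box 4's domain is down to {2}, so box 4 = 2.
box 6's domain is down to {7}, so box 6 = 7.
box 7's domain is down to {4}, so box 7 = 4. So box 3, box 5 can't be 4.

box 3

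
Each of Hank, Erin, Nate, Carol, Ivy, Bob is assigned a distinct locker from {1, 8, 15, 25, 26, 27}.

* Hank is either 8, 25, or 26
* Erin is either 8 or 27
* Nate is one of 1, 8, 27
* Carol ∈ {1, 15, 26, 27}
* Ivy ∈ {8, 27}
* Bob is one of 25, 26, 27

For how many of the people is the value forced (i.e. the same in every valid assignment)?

2

The 6 variables draw from only 6 values {1, 8, 15, 25, 26, 27}, so each is used; only Carol can be 15, hence Carol = 15.
The 5 still-open variables together cover exactly {1, 8, 25, 26, 27} — 5 values for 5 variables — and 1 appears only in Nate's list, so Nate = 1.
Erin and Ivy between them cover only {8, 27} — a naked pair. Remove those values from Hank, Bob.
Determined: Nate=1, Carol=15. The other people each still have more than one consistent value. That makes 2.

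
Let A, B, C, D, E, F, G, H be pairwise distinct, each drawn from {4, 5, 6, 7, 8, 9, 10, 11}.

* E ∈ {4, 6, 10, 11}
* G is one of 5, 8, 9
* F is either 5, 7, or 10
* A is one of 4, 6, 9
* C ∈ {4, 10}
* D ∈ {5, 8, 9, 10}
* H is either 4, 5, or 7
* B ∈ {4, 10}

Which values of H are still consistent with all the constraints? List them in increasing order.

5, 7

Among the 8 variables, 11 fits only E (and all 8 values in {4, 5, 6, 7, 8, 9, 10, 11} must be used), so E = 11.
Among the 7 still-open variables, 6 fits only A (and all 7 values in {4, 5, 6, 7, 8, 9, 10} must be used), so A = 6.
The 2 variables B and C are confined to {4, 10}, which locks those values in; drop them from D, F, H.
The 2 variables F and H are confined to {5, 7}, which locks those values in; drop them from D, G.
No further eliminations apply; H can still be any of 5, 7.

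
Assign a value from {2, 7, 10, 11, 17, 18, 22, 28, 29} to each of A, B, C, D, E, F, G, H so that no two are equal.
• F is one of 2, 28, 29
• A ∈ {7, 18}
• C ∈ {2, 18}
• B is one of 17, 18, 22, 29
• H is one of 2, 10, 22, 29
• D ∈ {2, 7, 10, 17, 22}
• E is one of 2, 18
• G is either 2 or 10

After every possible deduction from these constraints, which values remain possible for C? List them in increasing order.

2, 18

The 8 variables together cover exactly {2, 7, 10, 17, 18, 22, 28, 29} — 8 values for 8 variables — and 28 appears only in F's list, so F = 28.
C and E between them cover only {2, 18} — a naked pair. Remove those values from A, B, D, G, H.
A's domain is down to {7}, so A = 7. So D can't be 7.
G must be 10 (only option left). Eliminate 10 elsewhere: D, H.
No further eliminations apply; C can still be any of 2, 18.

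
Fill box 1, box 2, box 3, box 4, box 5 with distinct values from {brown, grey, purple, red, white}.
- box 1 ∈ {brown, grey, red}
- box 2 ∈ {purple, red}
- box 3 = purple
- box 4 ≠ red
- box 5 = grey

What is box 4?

box 3 must be purple (only option left). So box 2, box 4 can't be purple.
box 5 must be grey (only option left). Eliminate grey elsewhere: box 1, box 4.
box 2's domain is down to {red}, so box 2 = red. Remove red from box 1.
box 1 has just one choice, so box 1 = brown. Eliminate brown elsewhere: box 4.
So box 4 = white.

white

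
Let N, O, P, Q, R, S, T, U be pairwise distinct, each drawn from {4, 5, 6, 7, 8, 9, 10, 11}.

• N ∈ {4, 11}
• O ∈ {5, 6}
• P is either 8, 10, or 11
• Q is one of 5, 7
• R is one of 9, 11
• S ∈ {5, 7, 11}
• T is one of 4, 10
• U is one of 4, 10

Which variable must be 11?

The 8 variables together cover exactly {4, 5, 6, 7, 8, 9, 10, 11} — 8 values for 8 variables — and 6 appears only in O's list, so O = 6.
Among the 7 still-open variables, 8 fits only P (and all 7 values in {4, 5, 7, 8, 9, 10, 11} must be used), so P = 8.
Among the 6 still-open variables, 9 fits only R (and all 6 values in {4, 5, 7, 9, 10, 11} must be used), so R = 9.
The 2 variables T and U are confined to {4, 10}, which locks those values in; drop them from N.
So 11 goes to N.

N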